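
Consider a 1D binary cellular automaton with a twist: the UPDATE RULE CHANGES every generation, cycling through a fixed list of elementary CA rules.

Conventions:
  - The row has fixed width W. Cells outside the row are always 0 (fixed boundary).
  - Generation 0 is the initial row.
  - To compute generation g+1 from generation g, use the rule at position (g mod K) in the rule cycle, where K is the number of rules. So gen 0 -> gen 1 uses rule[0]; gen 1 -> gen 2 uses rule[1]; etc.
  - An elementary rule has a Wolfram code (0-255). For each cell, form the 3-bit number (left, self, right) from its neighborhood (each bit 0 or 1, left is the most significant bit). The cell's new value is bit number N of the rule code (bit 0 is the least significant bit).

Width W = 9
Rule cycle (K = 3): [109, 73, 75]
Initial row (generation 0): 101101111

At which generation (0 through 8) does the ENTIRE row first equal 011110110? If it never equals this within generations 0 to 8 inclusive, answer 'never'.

Gen 0: 101101111
Gen 1 (rule 109): 111111001
Gen 2 (rule 73): 100001000
Gen 3 (rule 75): 001110011
Gen 4 (rule 109): 101010011
Gen 5 (rule 73): 000000011
Gen 6 (rule 75): 111111111
Gen 7 (rule 109): 100000001
Gen 8 (rule 73): 001111100

Answer: never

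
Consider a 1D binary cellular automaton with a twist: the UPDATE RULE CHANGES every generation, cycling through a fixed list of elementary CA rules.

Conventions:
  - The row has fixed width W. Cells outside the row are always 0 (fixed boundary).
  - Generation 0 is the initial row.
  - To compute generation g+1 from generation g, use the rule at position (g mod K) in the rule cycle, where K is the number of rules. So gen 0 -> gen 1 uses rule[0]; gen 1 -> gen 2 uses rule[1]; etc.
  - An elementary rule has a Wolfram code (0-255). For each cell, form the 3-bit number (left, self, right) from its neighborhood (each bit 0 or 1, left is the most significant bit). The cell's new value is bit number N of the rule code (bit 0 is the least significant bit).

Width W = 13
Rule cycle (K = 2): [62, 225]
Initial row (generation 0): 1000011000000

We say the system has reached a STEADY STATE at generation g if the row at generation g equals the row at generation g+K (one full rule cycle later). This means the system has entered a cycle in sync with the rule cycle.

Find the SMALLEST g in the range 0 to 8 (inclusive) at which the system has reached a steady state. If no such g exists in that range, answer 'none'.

Gen 0: 1000011000000
Gen 1 (rule 62): 1100110100000
Gen 2 (rule 225): 0100011001111
Gen 3 (rule 62): 1110110111000
Gen 4 (rule 225): 0111011011011
Gen 5 (rule 62): 1100110110110
Gen 6 (rule 225): 0100011011010
Gen 7 (rule 62): 1110110110111
Gen 8 (rule 225): 0111011011011
Gen 9 (rule 62): 1100110110110
Gen 10 (rule 225): 0100011011010

Answer: none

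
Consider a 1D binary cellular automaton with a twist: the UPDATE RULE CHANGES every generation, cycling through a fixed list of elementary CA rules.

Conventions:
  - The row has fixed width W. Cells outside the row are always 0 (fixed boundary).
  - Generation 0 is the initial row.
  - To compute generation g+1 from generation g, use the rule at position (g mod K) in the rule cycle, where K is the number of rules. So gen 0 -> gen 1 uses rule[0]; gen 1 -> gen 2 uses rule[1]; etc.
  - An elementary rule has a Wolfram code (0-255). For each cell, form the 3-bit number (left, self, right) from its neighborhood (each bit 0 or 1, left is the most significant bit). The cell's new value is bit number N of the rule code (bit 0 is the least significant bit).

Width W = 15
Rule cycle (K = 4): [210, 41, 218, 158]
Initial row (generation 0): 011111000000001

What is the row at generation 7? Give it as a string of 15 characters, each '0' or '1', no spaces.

Answer: 101111001000000

Derivation:
Gen 0: 011111000000001
Gen 1 (rule 210): 101111100000010
Gen 2 (rule 41): 011000001111000
Gen 3 (rule 218): 111100011111100
Gen 4 (rule 158): 111010111111010
Gen 5 (rule 210): 011000011111001
Gen 6 (rule 41): 010011010000000
Gen 7 (rule 218): 101111001000000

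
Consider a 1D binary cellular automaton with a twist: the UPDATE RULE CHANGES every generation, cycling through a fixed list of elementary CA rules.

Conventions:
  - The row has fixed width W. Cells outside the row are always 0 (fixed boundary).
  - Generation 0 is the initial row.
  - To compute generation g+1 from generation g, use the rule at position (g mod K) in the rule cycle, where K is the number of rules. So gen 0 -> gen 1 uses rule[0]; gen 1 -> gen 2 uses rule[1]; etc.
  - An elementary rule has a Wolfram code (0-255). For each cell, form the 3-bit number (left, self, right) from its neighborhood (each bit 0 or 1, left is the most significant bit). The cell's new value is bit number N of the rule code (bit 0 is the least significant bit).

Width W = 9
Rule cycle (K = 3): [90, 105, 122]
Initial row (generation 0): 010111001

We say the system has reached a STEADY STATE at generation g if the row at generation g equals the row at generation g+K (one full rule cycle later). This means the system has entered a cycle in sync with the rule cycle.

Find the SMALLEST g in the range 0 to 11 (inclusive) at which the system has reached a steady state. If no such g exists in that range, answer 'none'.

Gen 0: 010111001
Gen 1 (rule 90): 100101110
Gen 2 (rule 105): 000011010
Gen 3 (rule 122): 000111101
Gen 4 (rule 90): 001100100
Gen 5 (rule 105): 101100001
Gen 6 (rule 122): 011110010
Gen 7 (rule 90): 110011101
Gen 8 (rule 105): 110010110
Gen 9 (rule 122): 111101111
Gen 10 (rule 90): 100101001
Gen 11 (rule 105): 000010000
Gen 12 (rule 122): 000101000
Gen 13 (rule 90): 001000100
Gen 14 (rule 105): 100010001

Answer: none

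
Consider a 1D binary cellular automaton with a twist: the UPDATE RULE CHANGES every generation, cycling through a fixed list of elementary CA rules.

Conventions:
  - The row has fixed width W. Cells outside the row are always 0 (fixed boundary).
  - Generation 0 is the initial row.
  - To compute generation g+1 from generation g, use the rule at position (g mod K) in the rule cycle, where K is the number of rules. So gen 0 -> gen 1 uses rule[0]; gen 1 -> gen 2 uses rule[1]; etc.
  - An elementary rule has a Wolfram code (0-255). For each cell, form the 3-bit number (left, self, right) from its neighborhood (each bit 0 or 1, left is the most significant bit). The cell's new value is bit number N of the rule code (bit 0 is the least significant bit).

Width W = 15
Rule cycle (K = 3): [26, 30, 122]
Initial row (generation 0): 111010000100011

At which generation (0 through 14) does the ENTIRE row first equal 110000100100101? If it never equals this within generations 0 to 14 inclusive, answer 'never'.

Gen 0: 111010000100011
Gen 1 (rule 26): 100001001010110
Gen 2 (rule 30): 110011111010101
Gen 3 (rule 122): 111110001101010
Gen 4 (rule 26): 100001011000001
Gen 5 (rule 30): 110011010100011
Gen 6 (rule 122): 111111101010111
Gen 7 (rule 26): 100000000000100
Gen 8 (rule 30): 110000000001110
Gen 9 (rule 122): 111000000011011
Gen 10 (rule 26): 100100000110010
Gen 11 (rule 30): 111110001101111
Gen 12 (rule 122): 100011011111001
Gen 13 (rule 26): 010110010000110
Gen 14 (rule 30): 110101111001101

Answer: never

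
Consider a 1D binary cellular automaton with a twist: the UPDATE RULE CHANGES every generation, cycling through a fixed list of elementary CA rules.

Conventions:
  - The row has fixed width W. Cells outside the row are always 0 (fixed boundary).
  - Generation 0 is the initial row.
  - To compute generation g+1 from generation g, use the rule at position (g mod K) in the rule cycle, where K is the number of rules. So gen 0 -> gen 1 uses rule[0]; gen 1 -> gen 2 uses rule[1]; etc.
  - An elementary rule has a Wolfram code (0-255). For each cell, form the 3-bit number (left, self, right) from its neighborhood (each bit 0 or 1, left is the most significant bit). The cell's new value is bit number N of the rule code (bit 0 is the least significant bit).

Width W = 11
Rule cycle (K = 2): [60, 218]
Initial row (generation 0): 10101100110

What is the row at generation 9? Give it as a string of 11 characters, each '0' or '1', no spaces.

Gen 0: 10101100110
Gen 1 (rule 60): 11111010101
Gen 2 (rule 218): 11111000000
Gen 3 (rule 60): 10000100000
Gen 4 (rule 218): 01001010000
Gen 5 (rule 60): 01101111000
Gen 6 (rule 218): 11101111100
Gen 7 (rule 60): 10011000010
Gen 8 (rule 218): 01111100101
Gen 9 (rule 60): 01000010111

Answer: 01000010111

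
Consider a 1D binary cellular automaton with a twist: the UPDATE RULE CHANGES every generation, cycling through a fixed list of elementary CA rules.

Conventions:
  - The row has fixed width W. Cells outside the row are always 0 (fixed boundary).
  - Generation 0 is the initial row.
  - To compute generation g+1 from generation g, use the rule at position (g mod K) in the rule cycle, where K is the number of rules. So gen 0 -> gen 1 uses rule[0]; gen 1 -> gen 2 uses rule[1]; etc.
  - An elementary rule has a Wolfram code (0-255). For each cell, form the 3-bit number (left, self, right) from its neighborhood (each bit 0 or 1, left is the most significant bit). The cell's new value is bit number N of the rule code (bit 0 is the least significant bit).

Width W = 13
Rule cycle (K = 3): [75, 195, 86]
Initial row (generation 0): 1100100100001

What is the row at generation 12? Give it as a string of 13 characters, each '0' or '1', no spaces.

Gen 0: 1100100100001
Gen 1 (rule 75): 1101001001110
Gen 2 (rule 195): 0100010010110
Gen 3 (rule 86): 1110111110011
Gen 4 (rule 75): 1010100010111
Gen 5 (rule 195): 0000001100011
Gen 6 (rule 86): 0000010110101
Gen 7 (rule 75): 1111100110000
Gen 8 (rule 195): 0111101010111
Gen 9 (rule 86): 1000101010001
Gen 10 (rule 75): 0011000000110
Gen 11 (rule 195): 1101011111010
Gen 12 (rule 86): 0101000001011

Answer: 0101000001011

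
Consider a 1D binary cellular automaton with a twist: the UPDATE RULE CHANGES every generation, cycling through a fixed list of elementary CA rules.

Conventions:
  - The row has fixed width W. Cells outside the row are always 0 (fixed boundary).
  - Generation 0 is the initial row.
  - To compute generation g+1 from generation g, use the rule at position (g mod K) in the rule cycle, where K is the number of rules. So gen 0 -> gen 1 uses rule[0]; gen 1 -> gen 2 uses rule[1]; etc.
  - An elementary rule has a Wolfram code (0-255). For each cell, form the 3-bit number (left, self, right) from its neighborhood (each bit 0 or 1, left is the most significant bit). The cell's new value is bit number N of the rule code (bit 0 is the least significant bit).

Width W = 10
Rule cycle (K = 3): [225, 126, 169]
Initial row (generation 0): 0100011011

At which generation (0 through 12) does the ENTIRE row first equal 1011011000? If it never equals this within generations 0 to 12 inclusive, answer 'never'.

Answer: never

Derivation:
Gen 0: 0100011011
Gen 1 (rule 225): 0001001101
Gen 2 (rule 126): 0011111111
Gen 3 (rule 169): 1011111110
Gen 4 (rule 225): 0101111110
Gen 5 (rule 126): 1111000011
Gen 6 (rule 169): 1110011010
Gen 7 (rule 225): 0110001100
Gen 8 (rule 126): 1111011110
Gen 9 (rule 169): 1110111100
Gen 10 (rule 225): 0111011101
Gen 11 (rule 126): 1101110111
Gen 12 (rule 169): 1011101110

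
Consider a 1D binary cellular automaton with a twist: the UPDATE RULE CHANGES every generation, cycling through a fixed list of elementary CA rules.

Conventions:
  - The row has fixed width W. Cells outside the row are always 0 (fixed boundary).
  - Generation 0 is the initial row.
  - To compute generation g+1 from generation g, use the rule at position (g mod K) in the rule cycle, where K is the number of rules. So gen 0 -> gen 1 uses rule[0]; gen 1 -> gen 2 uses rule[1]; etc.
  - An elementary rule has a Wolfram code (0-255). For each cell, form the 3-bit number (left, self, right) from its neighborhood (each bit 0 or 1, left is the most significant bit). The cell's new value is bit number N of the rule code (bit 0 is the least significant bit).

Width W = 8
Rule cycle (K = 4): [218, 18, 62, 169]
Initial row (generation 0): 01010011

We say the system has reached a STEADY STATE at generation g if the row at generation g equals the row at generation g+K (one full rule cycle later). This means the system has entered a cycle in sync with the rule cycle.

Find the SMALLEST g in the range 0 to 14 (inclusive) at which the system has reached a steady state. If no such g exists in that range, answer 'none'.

Gen 0: 01010011
Gen 1 (rule 218): 10001111
Gen 2 (rule 18): 01010000
Gen 3 (rule 62): 11111000
Gen 4 (rule 169): 11110011
Gen 5 (rule 218): 11111111
Gen 6 (rule 18): 00000000
Gen 7 (rule 62): 00000000
Gen 8 (rule 169): 11111111
Gen 9 (rule 218): 11111111
Gen 10 (rule 18): 00000000
Gen 11 (rule 62): 00000000
Gen 12 (rule 169): 11111111
Gen 13 (rule 218): 11111111
Gen 14 (rule 18): 00000000
Gen 15 (rule 62): 00000000
Gen 16 (rule 169): 11111111
Gen 17 (rule 218): 11111111
Gen 18 (rule 18): 00000000

Answer: 5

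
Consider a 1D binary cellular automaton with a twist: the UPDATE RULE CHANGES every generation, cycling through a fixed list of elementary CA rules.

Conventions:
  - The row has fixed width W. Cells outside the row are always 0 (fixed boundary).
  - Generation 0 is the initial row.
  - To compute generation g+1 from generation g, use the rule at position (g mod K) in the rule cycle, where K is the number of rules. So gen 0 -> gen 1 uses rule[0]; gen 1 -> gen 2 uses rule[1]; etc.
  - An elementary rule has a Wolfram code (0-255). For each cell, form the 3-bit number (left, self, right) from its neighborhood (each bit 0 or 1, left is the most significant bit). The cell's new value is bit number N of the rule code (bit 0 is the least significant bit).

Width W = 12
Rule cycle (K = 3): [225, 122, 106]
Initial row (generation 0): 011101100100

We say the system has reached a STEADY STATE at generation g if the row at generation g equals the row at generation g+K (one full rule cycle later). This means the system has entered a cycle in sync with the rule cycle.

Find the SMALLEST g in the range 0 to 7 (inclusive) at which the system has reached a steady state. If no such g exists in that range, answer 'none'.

Gen 0: 011101100100
Gen 1 (rule 225): 001110100001
Gen 2 (rule 122): 011011010010
Gen 3 (rule 106): 111111100100
Gen 4 (rule 225): 011111100001
Gen 5 (rule 122): 110000110010
Gen 6 (rule 106): 110001110100
Gen 7 (rule 225): 010100111001
Gen 8 (rule 122): 101011101110
Gen 9 (rule 106): 010110111010
Gen 10 (rule 225): 001011011100

Answer: none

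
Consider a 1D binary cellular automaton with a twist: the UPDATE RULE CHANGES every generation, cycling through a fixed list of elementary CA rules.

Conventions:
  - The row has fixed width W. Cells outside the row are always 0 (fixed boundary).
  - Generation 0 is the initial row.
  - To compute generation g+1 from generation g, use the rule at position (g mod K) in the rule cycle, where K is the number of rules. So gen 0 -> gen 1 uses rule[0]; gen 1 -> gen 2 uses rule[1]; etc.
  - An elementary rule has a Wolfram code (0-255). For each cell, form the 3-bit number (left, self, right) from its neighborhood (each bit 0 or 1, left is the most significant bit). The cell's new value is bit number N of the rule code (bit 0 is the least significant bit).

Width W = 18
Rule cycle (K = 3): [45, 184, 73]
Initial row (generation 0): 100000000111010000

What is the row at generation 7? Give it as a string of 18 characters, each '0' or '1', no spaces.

Answer: 111001010101111101

Derivation:
Gen 0: 100000000111010000
Gen 1 (rule 45): 101111110100110111
Gen 2 (rule 184): 011111101010101110
Gen 3 (rule 73): 010000100000001010
Gen 4 (rule 45): 010110101111101110
Gen 5 (rule 184): 001101011111011101
Gen 6 (rule 73): 101100010001010100
Gen 7 (rule 45): 111001010101111101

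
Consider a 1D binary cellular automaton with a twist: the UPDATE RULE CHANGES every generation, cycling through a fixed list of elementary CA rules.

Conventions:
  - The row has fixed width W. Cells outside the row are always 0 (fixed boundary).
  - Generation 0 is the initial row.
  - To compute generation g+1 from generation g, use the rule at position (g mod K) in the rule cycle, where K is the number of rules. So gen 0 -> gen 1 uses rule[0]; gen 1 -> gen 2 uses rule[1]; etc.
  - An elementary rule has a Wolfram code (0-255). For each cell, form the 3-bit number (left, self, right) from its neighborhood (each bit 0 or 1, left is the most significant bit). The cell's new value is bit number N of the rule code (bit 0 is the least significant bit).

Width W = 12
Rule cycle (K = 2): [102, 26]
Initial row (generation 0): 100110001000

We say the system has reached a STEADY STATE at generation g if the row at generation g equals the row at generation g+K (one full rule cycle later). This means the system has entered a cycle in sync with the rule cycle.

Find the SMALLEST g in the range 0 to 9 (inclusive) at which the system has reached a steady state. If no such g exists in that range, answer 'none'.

Answer: none

Derivation:
Gen 0: 100110001000
Gen 1 (rule 102): 101010011000
Gen 2 (rule 26): 000001110100
Gen 3 (rule 102): 000010011100
Gen 4 (rule 26): 000101110010
Gen 5 (rule 102): 001110010110
Gen 6 (rule 26): 011001100101
Gen 7 (rule 102): 101010101111
Gen 8 (rule 26): 000000001000
Gen 9 (rule 102): 000000011000
Gen 10 (rule 26): 000000110100
Gen 11 (rule 102): 000001011100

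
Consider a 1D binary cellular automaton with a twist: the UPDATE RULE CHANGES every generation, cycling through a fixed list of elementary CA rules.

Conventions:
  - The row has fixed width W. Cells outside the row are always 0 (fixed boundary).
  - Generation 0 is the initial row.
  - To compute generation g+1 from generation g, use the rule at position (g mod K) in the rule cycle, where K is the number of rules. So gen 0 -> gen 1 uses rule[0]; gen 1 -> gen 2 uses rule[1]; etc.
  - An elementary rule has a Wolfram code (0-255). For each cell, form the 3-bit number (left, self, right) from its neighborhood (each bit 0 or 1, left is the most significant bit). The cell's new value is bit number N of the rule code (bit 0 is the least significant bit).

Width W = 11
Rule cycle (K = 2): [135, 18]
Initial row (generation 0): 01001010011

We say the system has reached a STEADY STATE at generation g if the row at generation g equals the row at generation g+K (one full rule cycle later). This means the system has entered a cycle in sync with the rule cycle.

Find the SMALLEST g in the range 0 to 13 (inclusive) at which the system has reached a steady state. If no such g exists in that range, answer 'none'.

Answer: 5

Derivation:
Gen 0: 01001010011
Gen 1 (rule 135): 11011010100
Gen 2 (rule 18): 00000000010
Gen 3 (rule 135): 11111111110
Gen 4 (rule 18): 00000000001
Gen 5 (rule 135): 11111111111
Gen 6 (rule 18): 00000000000
Gen 7 (rule 135): 11111111111
Gen 8 (rule 18): 00000000000
Gen 9 (rule 135): 11111111111
Gen 10 (rule 18): 00000000000
Gen 11 (rule 135): 11111111111
Gen 12 (rule 18): 00000000000
Gen 13 (rule 135): 11111111111
Gen 14 (rule 18): 00000000000
Gen 15 (rule 135): 11111111111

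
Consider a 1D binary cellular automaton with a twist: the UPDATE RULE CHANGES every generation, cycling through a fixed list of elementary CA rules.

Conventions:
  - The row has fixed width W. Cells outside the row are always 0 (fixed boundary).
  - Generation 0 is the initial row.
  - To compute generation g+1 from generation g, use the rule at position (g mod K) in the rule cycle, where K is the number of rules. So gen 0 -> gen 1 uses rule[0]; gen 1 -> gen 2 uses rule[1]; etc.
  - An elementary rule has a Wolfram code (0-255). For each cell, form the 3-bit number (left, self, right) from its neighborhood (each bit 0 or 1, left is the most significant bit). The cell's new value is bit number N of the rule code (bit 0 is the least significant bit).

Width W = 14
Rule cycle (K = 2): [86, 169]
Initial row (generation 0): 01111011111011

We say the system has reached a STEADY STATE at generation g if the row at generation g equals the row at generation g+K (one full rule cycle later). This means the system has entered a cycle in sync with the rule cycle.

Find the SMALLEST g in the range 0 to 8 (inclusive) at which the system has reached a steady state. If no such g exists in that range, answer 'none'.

Answer: none

Derivation:
Gen 0: 01111011111011
Gen 1 (rule 86): 10001000001001
Gen 2 (rule 169): 00100011100000
Gen 3 (rule 86): 01110100110000
Gen 4 (rule 169): 01101000100111
Gen 5 (rule 86): 10101101111001
Gen 6 (rule 169): 01011011110000
Gen 7 (rule 86): 11001000011000
Gen 8 (rule 169): 10000011010011
Gen 9 (rule 86): 11000101011101
Gen 10 (rule 169): 10010010111010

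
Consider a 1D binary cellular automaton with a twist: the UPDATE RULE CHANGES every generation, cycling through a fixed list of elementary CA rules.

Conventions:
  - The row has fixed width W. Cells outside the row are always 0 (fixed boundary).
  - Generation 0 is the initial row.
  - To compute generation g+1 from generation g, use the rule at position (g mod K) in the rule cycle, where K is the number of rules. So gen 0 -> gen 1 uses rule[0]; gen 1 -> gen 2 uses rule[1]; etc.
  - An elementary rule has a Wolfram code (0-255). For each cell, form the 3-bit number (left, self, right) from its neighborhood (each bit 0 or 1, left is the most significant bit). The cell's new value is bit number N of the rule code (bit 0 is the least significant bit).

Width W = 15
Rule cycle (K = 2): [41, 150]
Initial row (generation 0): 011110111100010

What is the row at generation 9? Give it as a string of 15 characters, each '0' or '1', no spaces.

Answer: 100001101100111

Derivation:
Gen 0: 011110111100010
Gen 1 (rule 41): 010001100001000
Gen 2 (rule 150): 111010010011100
Gen 3 (rule 41): 100100000010001
Gen 4 (rule 150): 111110000111011
Gen 5 (rule 41): 100000110100110
Gen 6 (rule 150): 110001000111001
Gen 7 (rule 41): 100100010100000
Gen 8 (rule 150): 111110110110000
Gen 9 (rule 41): 100001101100111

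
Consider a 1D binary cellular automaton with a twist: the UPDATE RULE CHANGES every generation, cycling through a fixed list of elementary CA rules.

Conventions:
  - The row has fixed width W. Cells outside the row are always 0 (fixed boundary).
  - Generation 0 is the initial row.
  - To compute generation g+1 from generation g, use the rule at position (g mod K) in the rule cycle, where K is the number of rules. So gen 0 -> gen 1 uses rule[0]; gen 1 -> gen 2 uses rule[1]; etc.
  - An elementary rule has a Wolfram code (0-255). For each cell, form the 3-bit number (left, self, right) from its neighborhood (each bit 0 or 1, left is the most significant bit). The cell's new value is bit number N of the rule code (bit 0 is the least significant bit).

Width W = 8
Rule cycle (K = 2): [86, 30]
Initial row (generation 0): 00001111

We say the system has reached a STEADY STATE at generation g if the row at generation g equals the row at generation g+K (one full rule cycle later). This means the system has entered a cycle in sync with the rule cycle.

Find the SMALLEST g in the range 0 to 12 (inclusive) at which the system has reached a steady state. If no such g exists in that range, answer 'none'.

Answer: 11

Derivation:
Gen 0: 00001111
Gen 1 (rule 86): 00010001
Gen 2 (rule 30): 00111011
Gen 3 (rule 86): 01001001
Gen 4 (rule 30): 11111111
Gen 5 (rule 86): 00000001
Gen 6 (rule 30): 00000011
Gen 7 (rule 86): 00000101
Gen 8 (rule 30): 00001101
Gen 9 (rule 86): 00010101
Gen 10 (rule 30): 00110101
Gen 11 (rule 86): 01010101
Gen 12 (rule 30): 11010101
Gen 13 (rule 86): 01010101
Gen 14 (rule 30): 11010101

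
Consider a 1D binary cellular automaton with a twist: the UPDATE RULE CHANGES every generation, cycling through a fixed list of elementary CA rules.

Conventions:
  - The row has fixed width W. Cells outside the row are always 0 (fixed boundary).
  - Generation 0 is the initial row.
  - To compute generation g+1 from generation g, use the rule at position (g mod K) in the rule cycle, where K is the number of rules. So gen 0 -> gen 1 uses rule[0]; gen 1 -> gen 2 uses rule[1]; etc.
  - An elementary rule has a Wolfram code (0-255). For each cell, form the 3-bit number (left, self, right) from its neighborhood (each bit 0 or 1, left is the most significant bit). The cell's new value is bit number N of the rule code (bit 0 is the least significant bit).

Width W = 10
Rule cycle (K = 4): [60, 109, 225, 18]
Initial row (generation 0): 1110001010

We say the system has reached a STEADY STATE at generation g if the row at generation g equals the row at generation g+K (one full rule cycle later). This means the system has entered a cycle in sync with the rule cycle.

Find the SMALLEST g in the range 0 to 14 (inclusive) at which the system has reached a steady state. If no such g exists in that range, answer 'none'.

Gen 0: 1110001010
Gen 1 (rule 60): 1001001111
Gen 2 (rule 109): 1001001001
Gen 3 (rule 225): 0000000000
Gen 4 (rule 18): 0000000000
Gen 5 (rule 60): 0000000000
Gen 6 (rule 109): 1111111111
Gen 7 (rule 225): 0111111111
Gen 8 (rule 18): 1000000000
Gen 9 (rule 60): 1100000000
Gen 10 (rule 109): 1101111111
Gen 11 (rule 225): 0110111111
Gen 12 (rule 18): 1000000000
Gen 13 (rule 60): 1100000000
Gen 14 (rule 109): 1101111111
Gen 15 (rule 225): 0110111111
Gen 16 (rule 18): 1000000000
Gen 17 (rule 60): 1100000000
Gen 18 (rule 109): 1101111111

Answer: 8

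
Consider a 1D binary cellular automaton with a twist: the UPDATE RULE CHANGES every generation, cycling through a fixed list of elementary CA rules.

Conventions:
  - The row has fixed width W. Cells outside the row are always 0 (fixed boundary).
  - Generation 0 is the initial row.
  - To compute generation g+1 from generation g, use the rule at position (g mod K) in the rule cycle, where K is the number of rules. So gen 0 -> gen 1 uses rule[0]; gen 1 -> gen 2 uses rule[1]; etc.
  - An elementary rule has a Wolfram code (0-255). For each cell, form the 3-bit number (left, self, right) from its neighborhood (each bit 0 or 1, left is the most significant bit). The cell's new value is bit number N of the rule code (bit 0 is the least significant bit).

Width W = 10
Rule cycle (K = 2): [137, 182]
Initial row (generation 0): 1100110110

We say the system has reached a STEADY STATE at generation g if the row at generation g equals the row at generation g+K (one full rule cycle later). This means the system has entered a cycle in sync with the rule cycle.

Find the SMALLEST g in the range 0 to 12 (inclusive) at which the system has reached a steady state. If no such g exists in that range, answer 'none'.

Answer: none

Derivation:
Gen 0: 1100110110
Gen 1 (rule 137): 1000100100
Gen 2 (rule 182): 1101111110
Gen 3 (rule 137): 1001111100
Gen 4 (rule 182): 1110111010
Gen 5 (rule 137): 1100110000
Gen 6 (rule 182): 0011001000
Gen 7 (rule 137): 1010000011
Gen 8 (rule 182): 1111000100
Gen 9 (rule 137): 1110010001
Gen 10 (rule 182): 0101111011
Gen 11 (rule 137): 0001110010
Gen 12 (rule 182): 0010101111
Gen 13 (rule 137): 1000001110
Gen 14 (rule 182): 1100010101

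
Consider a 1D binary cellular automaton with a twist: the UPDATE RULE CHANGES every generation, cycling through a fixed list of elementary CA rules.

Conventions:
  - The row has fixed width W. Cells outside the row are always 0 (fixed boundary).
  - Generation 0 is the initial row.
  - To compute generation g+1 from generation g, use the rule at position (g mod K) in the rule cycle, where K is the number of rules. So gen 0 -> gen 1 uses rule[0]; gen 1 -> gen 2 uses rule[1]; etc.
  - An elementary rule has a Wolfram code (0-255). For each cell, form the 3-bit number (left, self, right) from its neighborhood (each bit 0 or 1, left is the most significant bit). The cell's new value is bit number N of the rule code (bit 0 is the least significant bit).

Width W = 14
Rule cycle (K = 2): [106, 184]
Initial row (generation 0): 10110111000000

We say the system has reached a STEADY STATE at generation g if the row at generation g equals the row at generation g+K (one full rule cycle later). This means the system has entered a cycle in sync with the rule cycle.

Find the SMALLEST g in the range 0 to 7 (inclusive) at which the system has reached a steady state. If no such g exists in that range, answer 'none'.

Gen 0: 10110111000000
Gen 1 (rule 106): 01111101000000
Gen 2 (rule 184): 01111010100000
Gen 3 (rule 106): 11001101000000
Gen 4 (rule 184): 10101010100000
Gen 5 (rule 106): 01010101000000
Gen 6 (rule 184): 00101010100000
Gen 7 (rule 106): 01010101000000
Gen 8 (rule 184): 00101010100000
Gen 9 (rule 106): 01010101000000

Answer: 5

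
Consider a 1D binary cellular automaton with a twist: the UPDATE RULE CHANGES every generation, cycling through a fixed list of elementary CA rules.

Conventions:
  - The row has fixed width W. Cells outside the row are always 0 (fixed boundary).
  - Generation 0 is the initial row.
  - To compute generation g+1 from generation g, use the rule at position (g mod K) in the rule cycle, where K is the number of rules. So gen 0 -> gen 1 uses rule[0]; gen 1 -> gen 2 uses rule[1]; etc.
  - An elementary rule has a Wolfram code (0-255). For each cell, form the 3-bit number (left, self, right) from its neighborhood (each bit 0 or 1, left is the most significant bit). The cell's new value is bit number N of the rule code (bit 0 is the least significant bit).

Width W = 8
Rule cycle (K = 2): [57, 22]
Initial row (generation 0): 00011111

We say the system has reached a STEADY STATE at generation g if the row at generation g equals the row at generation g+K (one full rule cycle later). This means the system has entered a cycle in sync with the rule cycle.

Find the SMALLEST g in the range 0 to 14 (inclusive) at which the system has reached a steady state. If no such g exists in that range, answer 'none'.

Answer: 12

Derivation:
Gen 0: 00011111
Gen 1 (rule 57): 11010000
Gen 2 (rule 22): 00011000
Gen 3 (rule 57): 11010111
Gen 4 (rule 22): 00010000
Gen 5 (rule 57): 11001111
Gen 6 (rule 22): 00110000
Gen 7 (rule 57): 10101111
Gen 8 (rule 22): 10100000
Gen 9 (rule 57): 01011111
Gen 10 (rule 22): 11000000
Gen 11 (rule 57): 10111111
Gen 12 (rule 22): 10000000
Gen 13 (rule 57): 01111111
Gen 14 (rule 22): 10000000
Gen 15 (rule 57): 01111111
Gen 16 (rule 22): 10000000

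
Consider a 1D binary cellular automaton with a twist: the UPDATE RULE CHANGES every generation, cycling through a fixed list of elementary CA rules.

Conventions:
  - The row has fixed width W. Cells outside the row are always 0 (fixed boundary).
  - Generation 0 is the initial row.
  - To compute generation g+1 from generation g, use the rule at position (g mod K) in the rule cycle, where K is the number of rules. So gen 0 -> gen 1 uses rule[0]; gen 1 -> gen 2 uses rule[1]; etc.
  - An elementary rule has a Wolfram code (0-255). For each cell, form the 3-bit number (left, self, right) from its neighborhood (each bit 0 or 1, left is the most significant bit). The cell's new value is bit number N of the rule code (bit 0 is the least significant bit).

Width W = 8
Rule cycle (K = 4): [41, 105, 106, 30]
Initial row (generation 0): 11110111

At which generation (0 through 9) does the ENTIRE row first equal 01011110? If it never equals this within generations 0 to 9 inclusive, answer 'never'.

Answer: 3

Derivation:
Gen 0: 11110111
Gen 1 (rule 41): 10001100
Gen 2 (rule 105): 00101101
Gen 3 (rule 106): 01011110
Gen 4 (rule 30): 11010001
Gen 5 (rule 41): 10100100
Gen 6 (rule 105): 01000001
Gen 7 (rule 106): 10000010
Gen 8 (rule 30): 11000111
Gen 9 (rule 41): 10010100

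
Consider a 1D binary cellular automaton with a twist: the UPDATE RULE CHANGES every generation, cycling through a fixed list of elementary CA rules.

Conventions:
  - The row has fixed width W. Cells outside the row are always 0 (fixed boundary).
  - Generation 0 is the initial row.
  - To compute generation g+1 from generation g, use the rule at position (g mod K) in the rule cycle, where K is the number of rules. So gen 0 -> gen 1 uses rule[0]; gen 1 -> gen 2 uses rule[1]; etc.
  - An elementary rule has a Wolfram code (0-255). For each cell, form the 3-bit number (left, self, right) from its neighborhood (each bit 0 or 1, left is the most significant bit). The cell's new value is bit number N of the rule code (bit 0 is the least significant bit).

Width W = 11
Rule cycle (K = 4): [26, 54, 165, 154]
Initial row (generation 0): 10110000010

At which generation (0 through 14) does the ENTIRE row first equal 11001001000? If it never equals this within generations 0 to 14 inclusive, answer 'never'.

Gen 0: 10110000010
Gen 1 (rule 26): 00101000101
Gen 2 (rule 54): 01111101111
Gen 3 (rule 165): 00111010110
Gen 4 (rule 154): 01110000101
Gen 5 (rule 26): 11001001000
Gen 6 (rule 54): 00111111100
Gen 7 (rule 165): 10011111001
Gen 8 (rule 154): 01111110110
Gen 9 (rule 26): 11000000101
Gen 10 (rule 54): 00100001111
Gen 11 (rule 165): 10101100110
Gen 12 (rule 154): 00001011101
Gen 13 (rule 26): 00010010000
Gen 14 (rule 54): 00111111000

Answer: 5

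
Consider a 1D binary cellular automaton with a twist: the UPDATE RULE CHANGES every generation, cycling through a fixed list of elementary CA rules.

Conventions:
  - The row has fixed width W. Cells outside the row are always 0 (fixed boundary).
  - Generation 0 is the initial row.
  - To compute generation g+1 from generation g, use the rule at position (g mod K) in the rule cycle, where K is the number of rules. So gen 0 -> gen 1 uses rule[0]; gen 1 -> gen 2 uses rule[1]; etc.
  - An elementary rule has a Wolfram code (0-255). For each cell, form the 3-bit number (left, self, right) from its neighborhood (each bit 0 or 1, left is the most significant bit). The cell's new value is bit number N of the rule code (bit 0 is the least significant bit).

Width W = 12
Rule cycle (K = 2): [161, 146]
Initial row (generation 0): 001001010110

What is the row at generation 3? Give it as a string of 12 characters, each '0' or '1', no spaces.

Gen 0: 001001010110
Gen 1 (rule 161): 100000101000
Gen 2 (rule 146): 010001000100
Gen 3 (rule 161): 000100010001

Answer: 000100010001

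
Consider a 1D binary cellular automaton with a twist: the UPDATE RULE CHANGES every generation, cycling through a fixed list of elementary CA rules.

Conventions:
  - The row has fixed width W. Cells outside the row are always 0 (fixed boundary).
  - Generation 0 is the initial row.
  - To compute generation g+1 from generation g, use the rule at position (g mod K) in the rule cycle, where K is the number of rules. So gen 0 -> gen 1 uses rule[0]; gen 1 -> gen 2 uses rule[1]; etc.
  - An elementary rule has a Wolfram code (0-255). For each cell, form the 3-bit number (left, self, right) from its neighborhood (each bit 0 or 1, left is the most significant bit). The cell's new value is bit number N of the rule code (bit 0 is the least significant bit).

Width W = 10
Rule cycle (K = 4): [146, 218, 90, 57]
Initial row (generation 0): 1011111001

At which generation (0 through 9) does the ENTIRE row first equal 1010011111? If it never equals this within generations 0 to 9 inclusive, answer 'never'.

Gen 0: 1011111001
Gen 1 (rule 146): 0001110110
Gen 2 (rule 218): 0011110111
Gen 3 (rule 90): 0110010101
Gen 4 (rule 57): 0101001010
Gen 5 (rule 146): 1000110001
Gen 6 (rule 218): 0101111010
Gen 7 (rule 90): 1001001001
Gen 8 (rule 57): 0100100100
Gen 9 (rule 146): 1011011010

Answer: never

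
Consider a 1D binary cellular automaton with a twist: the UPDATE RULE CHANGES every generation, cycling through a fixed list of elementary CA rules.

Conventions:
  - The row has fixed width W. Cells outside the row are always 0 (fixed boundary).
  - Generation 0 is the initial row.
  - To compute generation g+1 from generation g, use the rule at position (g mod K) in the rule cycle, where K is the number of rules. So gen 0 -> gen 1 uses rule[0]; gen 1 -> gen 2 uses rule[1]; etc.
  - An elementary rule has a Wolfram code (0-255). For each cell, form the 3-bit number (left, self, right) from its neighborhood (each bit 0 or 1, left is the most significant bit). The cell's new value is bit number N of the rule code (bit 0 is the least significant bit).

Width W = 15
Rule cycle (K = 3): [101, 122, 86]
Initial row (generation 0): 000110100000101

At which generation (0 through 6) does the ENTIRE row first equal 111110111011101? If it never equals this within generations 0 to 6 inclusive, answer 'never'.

Answer: 2

Derivation:
Gen 0: 000110100000101
Gen 1 (rule 101): 110011101110111
Gen 2 (rule 122): 111110111011101
Gen 3 (rule 86): 000010001000101
Gen 4 (rule 101): 111010101010111
Gen 5 (rule 122): 101101010101101
Gen 6 (rule 86): 100101010100101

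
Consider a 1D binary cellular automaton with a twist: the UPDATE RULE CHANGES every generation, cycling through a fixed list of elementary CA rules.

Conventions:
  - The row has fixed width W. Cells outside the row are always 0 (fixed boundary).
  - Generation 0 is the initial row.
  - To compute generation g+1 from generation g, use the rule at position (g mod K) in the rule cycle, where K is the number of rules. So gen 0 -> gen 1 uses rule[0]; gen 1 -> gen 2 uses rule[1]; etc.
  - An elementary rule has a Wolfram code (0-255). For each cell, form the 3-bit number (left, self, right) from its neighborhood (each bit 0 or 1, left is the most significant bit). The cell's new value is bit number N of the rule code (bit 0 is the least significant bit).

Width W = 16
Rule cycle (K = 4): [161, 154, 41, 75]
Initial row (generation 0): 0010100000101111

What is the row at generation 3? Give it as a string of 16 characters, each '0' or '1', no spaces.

Answer: 0101100011000010

Derivation:
Gen 0: 0010100000101111
Gen 1 (rule 161): 1001001110010110
Gen 2 (rule 154): 0110111101100101
Gen 3 (rule 41): 0101100011000010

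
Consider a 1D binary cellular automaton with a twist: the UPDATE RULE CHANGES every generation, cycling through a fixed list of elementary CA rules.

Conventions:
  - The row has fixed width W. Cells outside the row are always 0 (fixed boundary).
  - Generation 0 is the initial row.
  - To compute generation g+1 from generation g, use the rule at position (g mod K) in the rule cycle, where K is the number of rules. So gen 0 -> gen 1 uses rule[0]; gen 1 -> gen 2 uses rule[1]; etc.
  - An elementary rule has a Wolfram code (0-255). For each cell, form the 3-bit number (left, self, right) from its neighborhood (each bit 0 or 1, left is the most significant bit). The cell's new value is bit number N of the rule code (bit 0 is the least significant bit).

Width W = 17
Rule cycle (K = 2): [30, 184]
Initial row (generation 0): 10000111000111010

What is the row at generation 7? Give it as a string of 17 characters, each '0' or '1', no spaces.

Answer: 10101011001101100

Derivation:
Gen 0: 10000111000111010
Gen 1 (rule 30): 11001100101100011
Gen 2 (rule 184): 10101010011010010
Gen 3 (rule 30): 10101011110011111
Gen 4 (rule 184): 01010111101011110
Gen 5 (rule 30): 11010100001010001
Gen 6 (rule 184): 10101010000101000
Gen 7 (rule 30): 10101011001101100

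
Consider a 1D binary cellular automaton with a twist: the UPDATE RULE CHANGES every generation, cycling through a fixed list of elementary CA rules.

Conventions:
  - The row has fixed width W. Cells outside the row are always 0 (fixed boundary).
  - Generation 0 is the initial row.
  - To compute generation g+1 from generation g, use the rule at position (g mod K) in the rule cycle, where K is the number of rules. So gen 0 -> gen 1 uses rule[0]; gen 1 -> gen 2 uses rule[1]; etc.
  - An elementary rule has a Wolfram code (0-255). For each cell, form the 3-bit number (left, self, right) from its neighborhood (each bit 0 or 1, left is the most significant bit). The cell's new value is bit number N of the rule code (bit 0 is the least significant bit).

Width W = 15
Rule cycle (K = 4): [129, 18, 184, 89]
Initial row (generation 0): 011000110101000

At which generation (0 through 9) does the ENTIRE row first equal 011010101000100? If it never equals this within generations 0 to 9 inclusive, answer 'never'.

Answer: 7

Derivation:
Gen 0: 011000110101000
Gen 1 (rule 129): 000010000000011
Gen 2 (rule 18): 000101000000100
Gen 3 (rule 184): 000010100000010
Gen 4 (rule 89): 111000011111001
Gen 5 (rule 129): 010011001110000
Gen 6 (rule 18): 101100110001000
Gen 7 (rule 184): 011010101000100
Gen 8 (rule 89): 011000000110011
Gen 9 (rule 129): 000011110000000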